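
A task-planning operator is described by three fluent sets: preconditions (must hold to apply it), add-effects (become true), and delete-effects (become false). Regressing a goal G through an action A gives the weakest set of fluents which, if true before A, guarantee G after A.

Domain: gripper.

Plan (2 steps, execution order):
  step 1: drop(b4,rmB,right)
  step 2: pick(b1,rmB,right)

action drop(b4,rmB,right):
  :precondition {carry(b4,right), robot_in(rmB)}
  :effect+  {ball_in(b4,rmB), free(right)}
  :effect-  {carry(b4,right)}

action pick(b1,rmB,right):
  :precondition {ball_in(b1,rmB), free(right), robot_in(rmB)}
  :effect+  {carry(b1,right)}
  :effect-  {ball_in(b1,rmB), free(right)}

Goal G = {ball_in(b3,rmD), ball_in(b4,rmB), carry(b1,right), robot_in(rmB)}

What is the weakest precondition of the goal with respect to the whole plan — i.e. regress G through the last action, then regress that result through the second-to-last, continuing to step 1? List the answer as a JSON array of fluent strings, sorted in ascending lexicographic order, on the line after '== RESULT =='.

Work backward from the goal:
  through step 2 (pick(b1,rmB,right)): drop {carry(b1,right)}, keep {ball_in(b3,rmD), ball_in(b4,rmB), robot_in(rmB)}, require {ball_in(b1,rmB), free(right), robot_in(rmB)}
    → {ball_in(b1,rmB), ball_in(b3,rmD), ball_in(b4,rmB), free(right), robot_in(rmB)}
  through step 1 (drop(b4,rmB,right)): drop {ball_in(b4,rmB), free(right)}, keep {ball_in(b1,rmB), ball_in(b3,rmD), robot_in(rmB)}, require {carry(b4,right), robot_in(rmB)}
    → {ball_in(b1,rmB), ball_in(b3,rmD), carry(b4,right), robot_in(rmB)}

== RESULT ==
["ball_in(b1,rmB)", "ball_in(b3,rmD)", "carry(b4,right)", "robot_in(rmB)"]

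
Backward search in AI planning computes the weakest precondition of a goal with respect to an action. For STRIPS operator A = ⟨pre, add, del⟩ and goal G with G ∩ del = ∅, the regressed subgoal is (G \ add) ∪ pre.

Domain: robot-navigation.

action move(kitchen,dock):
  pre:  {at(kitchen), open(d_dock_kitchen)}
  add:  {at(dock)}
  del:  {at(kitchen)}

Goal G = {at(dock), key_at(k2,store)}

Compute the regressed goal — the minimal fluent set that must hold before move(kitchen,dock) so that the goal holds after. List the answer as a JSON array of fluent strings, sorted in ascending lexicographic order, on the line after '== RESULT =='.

Compute (G \ add) ∪ pre:
  G ∩ del = {}  (empty — regression defined)
  G \ add = {at(dock), key_at(k2,store)} \ {at(dock)} = {key_at(k2,store)}
  ∪ pre   = {key_at(k2,store)} ∪ {at(kitchen), open(d_dock_kitchen)}
          = {at(kitchen), key_at(k2,store), open(d_dock_kitchen)}

== RESULT ==
["at(kitchen)", "key_at(k2,store)", "open(d_dock_kitchen)"]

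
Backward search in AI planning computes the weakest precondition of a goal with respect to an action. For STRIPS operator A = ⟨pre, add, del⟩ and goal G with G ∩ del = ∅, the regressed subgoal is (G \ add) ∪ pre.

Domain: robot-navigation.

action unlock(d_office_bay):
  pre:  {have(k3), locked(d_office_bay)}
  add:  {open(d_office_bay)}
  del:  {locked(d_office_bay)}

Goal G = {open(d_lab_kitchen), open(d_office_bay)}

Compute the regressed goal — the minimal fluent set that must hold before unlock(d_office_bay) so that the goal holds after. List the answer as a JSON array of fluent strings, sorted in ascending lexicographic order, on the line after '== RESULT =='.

Compute (G \ add) ∪ pre:
  G ∩ del = {}  (empty — regression defined)
  G \ add = {open(d_lab_kitchen), open(d_office_bay)} \ {open(d_office_bay)} = {open(d_lab_kitchen)}
  ∪ pre   = {open(d_lab_kitchen)} ∪ {have(k3), locked(d_office_bay)}
          = {have(k3), locked(d_office_bay), open(d_lab_kitchen)}

== RESULT ==
["have(k3)", "locked(d_office_bay)", "open(d_lab_kitchen)"]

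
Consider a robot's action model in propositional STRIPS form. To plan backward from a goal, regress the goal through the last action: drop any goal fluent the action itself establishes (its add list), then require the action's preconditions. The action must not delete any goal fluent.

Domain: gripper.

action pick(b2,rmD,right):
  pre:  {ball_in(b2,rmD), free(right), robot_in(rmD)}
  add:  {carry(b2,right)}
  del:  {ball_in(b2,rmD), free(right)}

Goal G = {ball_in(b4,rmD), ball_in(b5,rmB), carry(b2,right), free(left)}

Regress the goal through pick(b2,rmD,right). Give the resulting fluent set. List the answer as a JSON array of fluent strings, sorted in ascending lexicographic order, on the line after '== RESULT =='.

Regress:
  G ∩ del = {}  (empty — regression defined)
  G \ add = {ball_in(b4,rmD), ball_in(b5,rmB), carry(b2,right), free(left)} \ {carry(b2,right)} = {ball_in(b4,rmD), ball_in(b5,rmB), free(left)}
  ∪ pre   = {ball_in(b4,rmD), ball_in(b5,rmB), free(left)} ∪ {ball_in(b2,rmD), free(right), robot_in(rmD)}
          = {ball_in(b2,rmD), ball_in(b4,rmD), ball_in(b5,rmB), free(left), free(right), robot_in(rmD)}

== RESULT ==
["ball_in(b2,rmD)", "ball_in(b4,rmD)", "ball_in(b5,rmB)", "free(left)", "free(right)", "robot_in(rmD)"]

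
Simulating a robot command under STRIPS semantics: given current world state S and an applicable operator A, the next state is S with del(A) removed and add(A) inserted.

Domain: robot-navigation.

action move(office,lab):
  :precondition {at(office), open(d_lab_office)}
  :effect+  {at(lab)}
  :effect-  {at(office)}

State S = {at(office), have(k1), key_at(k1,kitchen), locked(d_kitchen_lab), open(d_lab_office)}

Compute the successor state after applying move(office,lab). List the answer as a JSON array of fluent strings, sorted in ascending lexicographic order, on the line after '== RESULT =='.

Compute (S \ del) ∪ add:
  pre ⊆ S: {at(office), open(d_lab_office)} ⊆ S  — applicable
  S \ del = {have(k1), key_at(k1,kitchen), locked(d_kitchen_lab), open(d_lab_office)}
  ∪ add   = {at(lab), have(k1), key_at(k1,kitchen), locked(d_kitchen_lab), open(d_lab_office)}

== RESULT ==
["at(lab)", "have(k1)", "key_at(k1,kitchen)", "locked(d_kitchen_lab)", "open(d_lab_office)"]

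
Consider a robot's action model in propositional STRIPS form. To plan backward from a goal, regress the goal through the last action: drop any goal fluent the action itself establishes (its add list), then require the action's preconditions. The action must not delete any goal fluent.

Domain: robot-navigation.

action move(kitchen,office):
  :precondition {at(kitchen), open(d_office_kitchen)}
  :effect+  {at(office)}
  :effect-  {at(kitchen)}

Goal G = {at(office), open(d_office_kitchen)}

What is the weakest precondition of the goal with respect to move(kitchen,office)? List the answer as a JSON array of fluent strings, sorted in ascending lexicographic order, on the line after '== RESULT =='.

Compute (G \ add) ∪ pre:
  G ∩ del = {}  (empty — regression defined)
  G \ add = {at(office), open(d_office_kitchen)} \ {at(office)} = {open(d_office_kitchen)}
  ∪ pre   = {open(d_office_kitchen)} ∪ {at(kitchen), open(d_office_kitchen)}
          = {at(kitchen), open(d_office_kitchen)}

== RESULT ==
["at(kitchen)", "open(d_office_kitchen)"]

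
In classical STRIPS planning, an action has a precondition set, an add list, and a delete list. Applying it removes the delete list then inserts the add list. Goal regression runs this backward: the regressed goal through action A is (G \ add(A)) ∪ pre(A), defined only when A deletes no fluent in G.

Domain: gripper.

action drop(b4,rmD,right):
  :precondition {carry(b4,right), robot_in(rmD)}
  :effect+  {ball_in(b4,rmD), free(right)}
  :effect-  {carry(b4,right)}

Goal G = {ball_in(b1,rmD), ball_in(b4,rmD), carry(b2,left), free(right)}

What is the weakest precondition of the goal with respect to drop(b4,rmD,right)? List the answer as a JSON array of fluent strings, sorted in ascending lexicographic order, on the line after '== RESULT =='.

Regress:
  G ∩ del = {}  (empty — regression defined)
  G \ add = {ball_in(b1,rmD), ball_in(b4,rmD), carry(b2,left), free(right)} \ {ball_in(b4,rmD), free(right)} = {ball_in(b1,rmD), carry(b2,left)}
  ∪ pre   = {ball_in(b1,rmD), carry(b2,left)} ∪ {carry(b4,right), robot_in(rmD)}
          = {ball_in(b1,rmD), carry(b2,left), carry(b4,right), robot_in(rmD)}

== RESULT ==
["ball_in(b1,rmD)", "carry(b2,left)", "carry(b4,right)", "robot_in(rmD)"]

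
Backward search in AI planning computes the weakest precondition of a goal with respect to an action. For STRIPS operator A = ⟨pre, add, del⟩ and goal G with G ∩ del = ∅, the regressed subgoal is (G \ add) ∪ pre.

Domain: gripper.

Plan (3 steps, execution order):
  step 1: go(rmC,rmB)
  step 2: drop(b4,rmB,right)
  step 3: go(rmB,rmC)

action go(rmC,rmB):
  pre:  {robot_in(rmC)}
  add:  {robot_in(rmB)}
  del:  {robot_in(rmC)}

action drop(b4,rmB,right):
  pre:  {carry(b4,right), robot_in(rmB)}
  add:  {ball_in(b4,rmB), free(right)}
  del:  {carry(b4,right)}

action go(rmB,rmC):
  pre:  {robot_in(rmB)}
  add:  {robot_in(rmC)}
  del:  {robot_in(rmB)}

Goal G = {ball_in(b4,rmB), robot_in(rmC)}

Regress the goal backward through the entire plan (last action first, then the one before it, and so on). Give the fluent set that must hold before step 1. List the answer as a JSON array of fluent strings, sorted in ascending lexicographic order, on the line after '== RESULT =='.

Work backward from the goal:
  through step 3 (go(rmB,rmC)): drop {robot_in(rmC)}, keep {ball_in(b4,rmB)}, require {robot_in(rmB)}
    → {ball_in(b4,rmB), robot_in(rmB)}
  through step 2 (drop(b4,rmB,right)): drop {ball_in(b4,rmB)}, keep {robot_in(rmB)}, require {carry(b4,right), robot_in(rmB)}
    → {carry(b4,right), robot_in(rmB)}
  through step 1 (go(rmC,rmB)): drop {robot_in(rmB)}, keep {carry(b4,right)}, require {robot_in(rmC)}
    → {carry(b4,right), robot_in(rmC)}

== RESULT ==
["carry(b4,right)", "robot_in(rmC)"]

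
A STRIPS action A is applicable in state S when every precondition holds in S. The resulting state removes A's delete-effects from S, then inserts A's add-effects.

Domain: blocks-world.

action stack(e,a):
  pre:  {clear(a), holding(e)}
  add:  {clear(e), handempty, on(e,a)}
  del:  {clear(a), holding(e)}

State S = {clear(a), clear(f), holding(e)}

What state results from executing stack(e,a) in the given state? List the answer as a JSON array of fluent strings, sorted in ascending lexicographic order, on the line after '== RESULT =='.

Progress:
  pre ⊆ S: {clear(a), holding(e)} ⊆ S  — applicable
  S \ del = {clear(f)}
  ∪ add   = {clear(e), clear(f), handempty, on(e,a)}

== RESULT ==
["clear(e)", "clear(f)", "handempty", "on(e,a)"]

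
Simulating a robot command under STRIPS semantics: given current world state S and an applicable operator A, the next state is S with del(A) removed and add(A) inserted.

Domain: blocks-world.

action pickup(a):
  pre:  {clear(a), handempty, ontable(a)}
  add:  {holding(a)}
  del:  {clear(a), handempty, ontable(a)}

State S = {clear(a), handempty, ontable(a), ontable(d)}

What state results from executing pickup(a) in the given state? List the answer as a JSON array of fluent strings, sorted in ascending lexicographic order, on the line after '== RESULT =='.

Progress:
  pre ⊆ S: {clear(a), handempty, ontable(a)} ⊆ S  — applicable
  S \ del = {ontable(d)}
  ∪ add   = {holding(a), ontable(d)}

== RESULT ==
["holding(a)", "ontable(d)"]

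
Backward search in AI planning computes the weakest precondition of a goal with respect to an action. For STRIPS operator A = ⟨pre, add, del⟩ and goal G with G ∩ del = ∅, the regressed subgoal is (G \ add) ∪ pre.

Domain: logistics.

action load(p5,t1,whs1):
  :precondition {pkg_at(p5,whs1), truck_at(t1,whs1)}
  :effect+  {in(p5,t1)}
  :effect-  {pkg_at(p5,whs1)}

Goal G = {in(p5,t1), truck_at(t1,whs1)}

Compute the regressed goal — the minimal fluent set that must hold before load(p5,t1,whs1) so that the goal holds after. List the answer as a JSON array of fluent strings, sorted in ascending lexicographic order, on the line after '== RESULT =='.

Regress:
  G ∩ del = {}  (empty — regression defined)
  G \ add = {in(p5,t1), truck_at(t1,whs1)} \ {in(p5,t1)} = {truck_at(t1,whs1)}
  ∪ pre   = {truck_at(t1,whs1)} ∪ {pkg_at(p5,whs1), truck_at(t1,whs1)}
          = {pkg_at(p5,whs1), truck_at(t1,whs1)}

== RESULT ==
["pkg_at(p5,whs1)", "truck_at(t1,whs1)"]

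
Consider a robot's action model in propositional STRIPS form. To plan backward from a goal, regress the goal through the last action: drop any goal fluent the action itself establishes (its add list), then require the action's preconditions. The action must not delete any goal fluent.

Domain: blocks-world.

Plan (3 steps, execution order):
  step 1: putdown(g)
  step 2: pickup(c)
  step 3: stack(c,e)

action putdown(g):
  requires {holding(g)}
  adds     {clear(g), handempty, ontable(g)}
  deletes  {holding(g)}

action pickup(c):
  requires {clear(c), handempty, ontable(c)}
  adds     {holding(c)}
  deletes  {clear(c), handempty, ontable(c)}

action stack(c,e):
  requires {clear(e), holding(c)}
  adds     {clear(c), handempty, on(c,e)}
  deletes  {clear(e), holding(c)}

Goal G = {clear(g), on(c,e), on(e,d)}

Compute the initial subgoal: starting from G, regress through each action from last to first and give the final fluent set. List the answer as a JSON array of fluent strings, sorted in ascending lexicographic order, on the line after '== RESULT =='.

Work backward from the goal:
  through step 3 (stack(c,e)): drop {on(c,e)}, keep {clear(g), on(e,d)}, require {clear(e), holding(c)}
    → {clear(e), clear(g), holding(c), on(e,d)}
  through step 2 (pickup(c)): drop {holding(c)}, keep {clear(e), clear(g), on(e,d)}, require {clear(c), handempty, ontable(c)}
    → {clear(c), clear(e), clear(g), handempty, on(e,d), ontable(c)}
  through step 1 (putdown(g)): drop {clear(g), handempty}, keep {clear(c), clear(e), on(e,d), ontable(c)}, require {holding(g)}
    → {clear(c), clear(e), holding(g), on(e,d), ontable(c)}

== RESULT ==
["clear(c)", "clear(e)", "holding(g)", "on(e,d)", "ontable(c)"]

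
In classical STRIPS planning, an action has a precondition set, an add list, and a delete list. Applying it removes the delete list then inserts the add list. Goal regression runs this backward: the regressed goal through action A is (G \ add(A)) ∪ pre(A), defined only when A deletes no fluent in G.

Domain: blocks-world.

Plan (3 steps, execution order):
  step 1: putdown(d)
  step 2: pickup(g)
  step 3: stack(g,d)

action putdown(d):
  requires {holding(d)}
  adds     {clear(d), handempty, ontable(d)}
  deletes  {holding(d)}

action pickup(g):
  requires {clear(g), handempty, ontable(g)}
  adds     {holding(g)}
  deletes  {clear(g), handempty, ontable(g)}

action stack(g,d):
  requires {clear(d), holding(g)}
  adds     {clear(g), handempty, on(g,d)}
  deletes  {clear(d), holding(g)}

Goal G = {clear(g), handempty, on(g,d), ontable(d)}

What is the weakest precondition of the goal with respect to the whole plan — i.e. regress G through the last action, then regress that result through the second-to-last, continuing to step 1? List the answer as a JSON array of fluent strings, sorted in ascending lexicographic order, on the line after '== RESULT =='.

Regress step by step:
  through step 3 (stack(g,d)): drop {clear(g), handempty, on(g,d)}, keep {ontable(d)}, require {clear(d), holding(g)}
    → {clear(d), holding(g), ontable(d)}
  through step 2 (pickup(g)): drop {holding(g)}, keep {clear(d), ontable(d)}, require {clear(g), handempty, ontable(g)}
    → {clear(d), clear(g), handempty, ontable(d), ontable(g)}
  through step 1 (putdown(d)): drop {clear(d), handempty, ontable(d)}, keep {clear(g), ontable(g)}, require {holding(d)}
    → {clear(g), holding(d), ontable(g)}

== RESULT ==
["clear(g)", "holding(d)", "ontable(g)"]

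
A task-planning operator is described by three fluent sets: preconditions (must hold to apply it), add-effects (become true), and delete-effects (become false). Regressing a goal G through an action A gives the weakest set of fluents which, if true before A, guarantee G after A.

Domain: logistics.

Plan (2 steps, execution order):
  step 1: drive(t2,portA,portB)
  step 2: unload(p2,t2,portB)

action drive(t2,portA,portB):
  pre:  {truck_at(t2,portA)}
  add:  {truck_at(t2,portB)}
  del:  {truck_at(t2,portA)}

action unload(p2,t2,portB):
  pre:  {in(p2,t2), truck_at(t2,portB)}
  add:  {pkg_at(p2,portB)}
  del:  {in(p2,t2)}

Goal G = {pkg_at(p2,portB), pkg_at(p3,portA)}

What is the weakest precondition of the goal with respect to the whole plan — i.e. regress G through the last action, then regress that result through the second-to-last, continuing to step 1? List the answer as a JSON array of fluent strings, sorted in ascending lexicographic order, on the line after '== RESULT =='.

Work backward from the goal:
  through step 2 (unload(p2,t2,portB)): drop {pkg_at(p2,portB)}, keep {pkg_at(p3,portA)}, require {in(p2,t2), truck_at(t2,portB)}
    → {in(p2,t2), pkg_at(p3,portA), truck_at(t2,portB)}
  through step 1 (drive(t2,portA,portB)): drop {truck_at(t2,portB)}, keep {in(p2,t2), pkg_at(p3,portA)}, require {truck_at(t2,portA)}
    → {in(p2,t2), pkg_at(p3,portA), truck_at(t2,portA)}

== RESULT ==
["in(p2,t2)", "pkg_at(p3,portA)", "truck_at(t2,portA)"]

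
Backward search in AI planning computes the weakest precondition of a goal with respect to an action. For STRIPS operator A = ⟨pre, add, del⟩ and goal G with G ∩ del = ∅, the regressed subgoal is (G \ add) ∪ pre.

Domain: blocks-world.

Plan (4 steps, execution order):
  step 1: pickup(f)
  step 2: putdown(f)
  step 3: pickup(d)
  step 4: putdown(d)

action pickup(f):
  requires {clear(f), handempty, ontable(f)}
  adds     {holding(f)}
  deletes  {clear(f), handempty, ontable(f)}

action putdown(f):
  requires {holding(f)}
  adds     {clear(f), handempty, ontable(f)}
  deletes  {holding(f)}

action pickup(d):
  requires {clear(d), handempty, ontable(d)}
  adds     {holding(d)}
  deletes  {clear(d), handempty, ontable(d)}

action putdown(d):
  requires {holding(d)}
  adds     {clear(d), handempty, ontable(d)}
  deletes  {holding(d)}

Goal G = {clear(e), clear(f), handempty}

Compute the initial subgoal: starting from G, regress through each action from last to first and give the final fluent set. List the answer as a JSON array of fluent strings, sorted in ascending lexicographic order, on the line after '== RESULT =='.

Work backward from the goal:
  through step 4 (putdown(d)): drop {handempty}, keep {clear(e), clear(f)}, require {holding(d)}
    → {clear(e), clear(f), holding(d)}
  through step 3 (pickup(d)): drop {holding(d)}, keep {clear(e), clear(f)}, require {clear(d), handempty, ontable(d)}
    → {clear(d), clear(e), clear(f), handempty, ontable(d)}
  through step 2 (putdown(f)): drop {clear(f), handempty}, keep {clear(d), clear(e), ontable(d)}, require {holding(f)}
    → {clear(d), clear(e), holding(f), ontable(d)}
  through step 1 (pickup(f)): drop {holding(f)}, keep {clear(d), clear(e), ontable(d)}, require {clear(f), handempty, ontable(f)}
    → {clear(d), clear(e), clear(f), handempty, ontable(d), ontable(f)}

== RESULT ==
["clear(d)", "clear(e)", "clear(f)", "handempty", "ontable(d)", "ontable(f)"]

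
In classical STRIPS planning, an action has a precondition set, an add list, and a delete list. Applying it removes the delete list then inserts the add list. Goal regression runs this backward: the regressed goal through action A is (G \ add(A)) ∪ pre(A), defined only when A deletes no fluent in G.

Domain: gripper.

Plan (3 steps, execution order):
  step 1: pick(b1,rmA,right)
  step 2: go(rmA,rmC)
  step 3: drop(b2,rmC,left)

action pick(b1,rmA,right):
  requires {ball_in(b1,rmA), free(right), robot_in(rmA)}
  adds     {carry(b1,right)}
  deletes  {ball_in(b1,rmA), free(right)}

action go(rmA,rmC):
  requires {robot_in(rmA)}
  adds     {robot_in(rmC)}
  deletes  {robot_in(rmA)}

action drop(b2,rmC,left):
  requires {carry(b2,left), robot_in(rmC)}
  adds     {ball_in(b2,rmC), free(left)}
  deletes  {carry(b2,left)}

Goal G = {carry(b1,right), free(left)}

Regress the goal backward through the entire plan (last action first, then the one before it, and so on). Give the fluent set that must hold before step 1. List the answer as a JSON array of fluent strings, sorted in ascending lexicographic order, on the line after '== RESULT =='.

Regress step by step:
  through step 3 (drop(b2,rmC,left)): drop {free(left)}, keep {carry(b1,right)}, require {carry(b2,left), robot_in(rmC)}
    → {carry(b1,right), carry(b2,left), robot_in(rmC)}
  through step 2 (go(rmA,rmC)): drop {robot_in(rmC)}, keep {carry(b1,right), carry(b2,left)}, require {robot_in(rmA)}
    → {carry(b1,right), carry(b2,left), robot_in(rmA)}
  through step 1 (pick(b1,rmA,right)): drop {carry(b1,right)}, keep {carry(b2,left), robot_in(rmA)}, require {ball_in(b1,rmA), free(right), robot_in(rmA)}
    → {ball_in(b1,rmA), carry(b2,left), free(right), robot_in(rmA)}

== RESULT ==
["ball_in(b1,rmA)", "carry(b2,left)", "free(right)", "robot_in(rmA)"]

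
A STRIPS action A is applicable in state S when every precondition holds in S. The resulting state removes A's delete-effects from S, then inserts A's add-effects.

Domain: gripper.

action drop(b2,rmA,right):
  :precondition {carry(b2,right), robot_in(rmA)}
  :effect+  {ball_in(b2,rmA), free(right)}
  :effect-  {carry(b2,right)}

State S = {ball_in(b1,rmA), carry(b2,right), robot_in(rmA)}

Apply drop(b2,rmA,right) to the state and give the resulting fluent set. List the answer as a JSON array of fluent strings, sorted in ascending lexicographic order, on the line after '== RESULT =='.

Compute (S \ del) ∪ add:
  pre ⊆ S: {carry(b2,right), robot_in(rmA)} ⊆ S  — applicable
  S \ del = {ball_in(b1,rmA), robot_in(rmA)}
  ∪ add   = {ball_in(b1,rmA), ball_in(b2,rmA), free(right), robot_in(rmA)}

== RESULT ==
["ball_in(b1,rmA)", "ball_in(b2,rmA)", "free(right)", "robot_in(rmA)"]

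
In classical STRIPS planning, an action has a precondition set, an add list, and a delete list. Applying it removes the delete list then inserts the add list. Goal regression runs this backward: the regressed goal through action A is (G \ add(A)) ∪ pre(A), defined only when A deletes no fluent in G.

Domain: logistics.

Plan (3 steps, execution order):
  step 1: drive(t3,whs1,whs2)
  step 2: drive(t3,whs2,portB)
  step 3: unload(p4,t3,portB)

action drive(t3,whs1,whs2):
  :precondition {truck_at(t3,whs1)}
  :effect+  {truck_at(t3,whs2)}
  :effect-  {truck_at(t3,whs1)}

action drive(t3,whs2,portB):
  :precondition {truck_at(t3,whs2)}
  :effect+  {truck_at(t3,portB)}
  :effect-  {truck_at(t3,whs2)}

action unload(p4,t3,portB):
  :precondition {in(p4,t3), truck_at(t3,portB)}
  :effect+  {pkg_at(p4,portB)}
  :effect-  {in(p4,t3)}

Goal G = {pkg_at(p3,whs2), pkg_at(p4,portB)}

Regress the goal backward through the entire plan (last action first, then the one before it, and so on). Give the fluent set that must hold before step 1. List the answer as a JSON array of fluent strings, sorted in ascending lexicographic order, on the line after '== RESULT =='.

Work backward from the goal:
  through step 3 (unload(p4,t3,portB)): drop {pkg_at(p4,portB)}, keep {pkg_at(p3,whs2)}, require {in(p4,t3), truck_at(t3,portB)}
    → {in(p4,t3), pkg_at(p3,whs2), truck_at(t3,portB)}
  through step 2 (drive(t3,whs2,portB)): drop {truck_at(t3,portB)}, keep {in(p4,t3), pkg_at(p3,whs2)}, require {truck_at(t3,whs2)}
    → {in(p4,t3), pkg_at(p3,whs2), truck_at(t3,whs2)}
  through step 1 (drive(t3,whs1,whs2)): drop {truck_at(t3,whs2)}, keep {in(p4,t3), pkg_at(p3,whs2)}, require {truck_at(t3,whs1)}
    → {in(p4,t3), pkg_at(p3,whs2), truck_at(t3,whs1)}

== RESULT ==
["in(p4,t3)", "pkg_at(p3,whs2)", "truck_at(t3,whs1)"]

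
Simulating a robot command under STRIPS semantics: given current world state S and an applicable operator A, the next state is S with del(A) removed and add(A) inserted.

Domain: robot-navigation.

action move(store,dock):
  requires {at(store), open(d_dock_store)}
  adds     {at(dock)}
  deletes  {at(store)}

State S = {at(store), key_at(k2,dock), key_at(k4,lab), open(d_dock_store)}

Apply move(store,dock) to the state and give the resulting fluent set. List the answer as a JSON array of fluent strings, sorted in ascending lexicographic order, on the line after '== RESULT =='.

Compute (S \ del) ∪ add:
  pre ⊆ S: {at(store), open(d_dock_store)} ⊆ S  — applicable
  S \ del = {key_at(k2,dock), key_at(k4,lab), open(d_dock_store)}
  ∪ add   = {at(dock), key_at(k2,dock), key_at(k4,lab), open(d_dock_store)}

== RESULT ==
["at(dock)", "key_at(k2,dock)", "key_at(k4,lab)", "open(d_dock_store)"]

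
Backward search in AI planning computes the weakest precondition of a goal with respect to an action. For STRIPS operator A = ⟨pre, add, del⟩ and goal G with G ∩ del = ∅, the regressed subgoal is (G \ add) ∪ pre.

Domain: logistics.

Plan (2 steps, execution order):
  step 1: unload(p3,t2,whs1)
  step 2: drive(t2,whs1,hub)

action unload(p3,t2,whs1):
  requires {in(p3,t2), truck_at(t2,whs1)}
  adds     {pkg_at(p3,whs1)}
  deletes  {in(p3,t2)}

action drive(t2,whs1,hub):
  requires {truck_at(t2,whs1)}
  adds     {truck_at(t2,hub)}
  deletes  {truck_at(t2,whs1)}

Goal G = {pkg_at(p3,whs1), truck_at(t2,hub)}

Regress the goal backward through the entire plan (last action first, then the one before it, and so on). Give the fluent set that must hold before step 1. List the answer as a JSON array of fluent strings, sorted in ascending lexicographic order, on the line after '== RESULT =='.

Work backward from the goal:
  through step 2 (drive(t2,whs1,hub)): drop {truck_at(t2,hub)}, keep {pkg_at(p3,whs1)}, require {truck_at(t2,whs1)}
    → {pkg_at(p3,whs1), truck_at(t2,whs1)}
  through step 1 (unload(p3,t2,whs1)): drop {pkg_at(p3,whs1)}, keep {truck_at(t2,whs1)}, require {in(p3,t2), truck_at(t2,whs1)}
    → {in(p3,t2), truck_at(t2,whs1)}

== RESULT ==
["in(p3,t2)", "truck_at(t2,whs1)"]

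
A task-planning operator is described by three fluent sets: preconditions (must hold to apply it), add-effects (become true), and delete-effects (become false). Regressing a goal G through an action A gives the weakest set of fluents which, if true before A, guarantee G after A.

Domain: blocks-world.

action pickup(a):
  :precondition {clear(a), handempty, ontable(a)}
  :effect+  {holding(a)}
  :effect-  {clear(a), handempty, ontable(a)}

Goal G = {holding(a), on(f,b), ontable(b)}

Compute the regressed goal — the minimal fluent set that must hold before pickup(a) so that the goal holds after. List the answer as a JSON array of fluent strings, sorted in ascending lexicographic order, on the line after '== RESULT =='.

Regress:
  G ∩ del = {}  (empty — regression defined)
  G \ add = {holding(a), on(f,b), ontable(b)} \ {holding(a)} = {on(f,b), ontable(b)}
  ∪ pre   = {on(f,b), ontable(b)} ∪ {clear(a), handempty, ontable(a)}
          = {clear(a), handempty, on(f,b), ontable(a), ontable(b)}

== RESULT ==
["clear(a)", "handempty", "on(f,b)", "ontable(a)", "ontable(b)"]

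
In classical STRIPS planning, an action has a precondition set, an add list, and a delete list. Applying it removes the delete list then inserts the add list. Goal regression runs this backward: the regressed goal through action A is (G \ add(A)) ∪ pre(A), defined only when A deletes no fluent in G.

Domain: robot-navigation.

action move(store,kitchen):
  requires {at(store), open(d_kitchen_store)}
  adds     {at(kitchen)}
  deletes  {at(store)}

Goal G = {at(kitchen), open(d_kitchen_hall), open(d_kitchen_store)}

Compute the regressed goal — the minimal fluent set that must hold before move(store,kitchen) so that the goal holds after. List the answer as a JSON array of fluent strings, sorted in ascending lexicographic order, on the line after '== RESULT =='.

Compute (G \ add) ∪ pre:
  G ∩ del = {}  (empty — regression defined)
  G \ add = {at(kitchen), open(d_kitchen_hall), open(d_kitchen_store)} \ {at(kitchen)} = {open(d_kitchen_hall), open(d_kitchen_store)}
  ∪ pre   = {open(d_kitchen_hall), open(d_kitchen_store)} ∪ {at(store), open(d_kitchen_store)}
          = {at(store), open(d_kitchen_hall), open(d_kitchen_store)}

== RESULT ==
["at(store)", "open(d_kitchen_hall)", "open(d_kitchen_store)"]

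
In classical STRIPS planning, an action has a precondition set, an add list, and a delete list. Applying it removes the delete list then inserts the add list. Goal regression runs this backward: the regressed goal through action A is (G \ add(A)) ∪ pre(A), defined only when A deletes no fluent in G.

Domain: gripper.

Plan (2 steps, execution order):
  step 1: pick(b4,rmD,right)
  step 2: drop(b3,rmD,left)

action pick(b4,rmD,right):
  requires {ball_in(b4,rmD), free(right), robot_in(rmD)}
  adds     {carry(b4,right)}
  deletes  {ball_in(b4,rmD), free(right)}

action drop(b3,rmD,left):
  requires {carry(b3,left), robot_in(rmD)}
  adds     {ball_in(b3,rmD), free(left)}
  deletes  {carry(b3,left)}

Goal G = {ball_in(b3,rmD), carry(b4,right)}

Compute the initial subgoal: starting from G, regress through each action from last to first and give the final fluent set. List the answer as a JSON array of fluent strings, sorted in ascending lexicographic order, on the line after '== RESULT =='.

Work backward from the goal:
  through step 2 (drop(b3,rmD,left)): drop {ball_in(b3,rmD)}, keep {carry(b4,right)}, require {carry(b3,left), robot_in(rmD)}
    → {carry(b3,left), carry(b4,right), robot_in(rmD)}
  through step 1 (pick(b4,rmD,right)): drop {carry(b4,right)}, keep {carry(b3,left), robot_in(rmD)}, require {ball_in(b4,rmD), free(right), robot_in(rmD)}
    → {ball_in(b4,rmD), carry(b3,left), free(right), robot_in(rmD)}

== RESULT ==
["ball_in(b4,rmD)", "carry(b3,left)", "free(right)", "robot_in(rmD)"]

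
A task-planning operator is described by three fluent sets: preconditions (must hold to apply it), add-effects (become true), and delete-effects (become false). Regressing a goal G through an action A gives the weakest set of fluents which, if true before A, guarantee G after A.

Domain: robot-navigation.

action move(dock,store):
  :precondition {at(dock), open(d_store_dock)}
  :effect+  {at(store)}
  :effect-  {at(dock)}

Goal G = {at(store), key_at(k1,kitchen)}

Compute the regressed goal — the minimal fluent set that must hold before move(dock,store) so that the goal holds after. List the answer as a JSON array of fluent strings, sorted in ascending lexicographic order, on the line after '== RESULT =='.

Regress:
  G ∩ del = {}  (empty — regression defined)
  G \ add = {at(store), key_at(k1,kitchen)} \ {at(store)} = {key_at(k1,kitchen)}
  ∪ pre   = {key_at(k1,kitchen)} ∪ {at(dock), open(d_store_dock)}
          = {at(dock), key_at(k1,kitchen), open(d_store_dock)}

== RESULT ==
["at(dock)", "key_at(k1,kitchen)", "open(d_store_dock)"]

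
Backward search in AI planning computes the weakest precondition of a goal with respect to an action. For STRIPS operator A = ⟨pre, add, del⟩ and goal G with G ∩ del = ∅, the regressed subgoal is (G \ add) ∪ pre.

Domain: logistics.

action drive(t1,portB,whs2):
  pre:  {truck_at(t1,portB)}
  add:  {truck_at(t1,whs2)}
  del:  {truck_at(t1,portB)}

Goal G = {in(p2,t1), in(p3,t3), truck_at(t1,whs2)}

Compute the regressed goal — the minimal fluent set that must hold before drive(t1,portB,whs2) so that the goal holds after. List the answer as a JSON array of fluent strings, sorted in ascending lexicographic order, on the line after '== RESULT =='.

Compute (G \ add) ∪ pre:
  G ∩ del = {}  (empty — regression defined)
  G \ add = {in(p2,t1), in(p3,t3), truck_at(t1,whs2)} \ {truck_at(t1,whs2)} = {in(p2,t1), in(p3,t3)}
  ∪ pre   = {in(p2,t1), in(p3,t3)} ∪ {truck_at(t1,portB)}
          = {in(p2,t1), in(p3,t3), truck_at(t1,portB)}

== RESULT ==
["in(p2,t1)", "in(p3,t3)", "truck_at(t1,portB)"]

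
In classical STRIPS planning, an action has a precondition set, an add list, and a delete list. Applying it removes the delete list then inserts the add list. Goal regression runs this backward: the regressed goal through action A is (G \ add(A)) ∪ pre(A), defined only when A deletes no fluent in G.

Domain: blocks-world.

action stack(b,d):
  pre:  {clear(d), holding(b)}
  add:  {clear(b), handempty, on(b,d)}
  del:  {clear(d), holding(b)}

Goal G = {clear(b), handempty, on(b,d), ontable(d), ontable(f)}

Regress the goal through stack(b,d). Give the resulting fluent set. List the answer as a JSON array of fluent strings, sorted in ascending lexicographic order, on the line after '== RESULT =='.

Regress:
  G ∩ del = {}  (empty — regression defined)
  G \ add = {clear(b), handempty, on(b,d), ontable(d), ontable(f)} \ {clear(b), handempty, on(b,d)} = {ontable(d), ontable(f)}
  ∪ pre   = {ontable(d), ontable(f)} ∪ {clear(d), holding(b)}
          = {clear(d), holding(b), ontable(d), ontable(f)}

== RESULT ==
["clear(d)", "holding(b)", "ontable(d)", "ontable(f)"]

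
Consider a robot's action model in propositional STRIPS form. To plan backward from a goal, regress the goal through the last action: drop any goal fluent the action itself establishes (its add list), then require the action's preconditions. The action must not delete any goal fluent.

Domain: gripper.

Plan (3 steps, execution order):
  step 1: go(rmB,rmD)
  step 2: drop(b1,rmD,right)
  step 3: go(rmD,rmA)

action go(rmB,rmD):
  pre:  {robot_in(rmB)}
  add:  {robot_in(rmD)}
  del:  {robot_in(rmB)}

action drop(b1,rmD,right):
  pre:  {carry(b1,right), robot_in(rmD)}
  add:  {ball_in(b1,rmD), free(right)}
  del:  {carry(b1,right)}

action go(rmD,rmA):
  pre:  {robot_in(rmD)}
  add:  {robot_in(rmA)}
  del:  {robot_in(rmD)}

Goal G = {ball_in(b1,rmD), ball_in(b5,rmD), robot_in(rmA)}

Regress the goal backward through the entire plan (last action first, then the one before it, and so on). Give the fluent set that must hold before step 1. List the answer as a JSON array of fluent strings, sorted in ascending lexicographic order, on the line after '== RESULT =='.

Work backward from the goal:
  through step 3 (go(rmD,rmA)): drop {robot_in(rmA)}, keep {ball_in(b1,rmD), ball_in(b5,rmD)}, require {robot_in(rmD)}
    → {ball_in(b1,rmD), ball_in(b5,rmD), robot_in(rmD)}
  through step 2 (drop(b1,rmD,right)): drop {ball_in(b1,rmD)}, keep {ball_in(b5,rmD), robot_in(rmD)}, require {carry(b1,right), robot_in(rmD)}
    → {ball_in(b5,rmD), carry(b1,right), robot_in(rmD)}
  through step 1 (go(rmB,rmD)): drop {robot_in(rmD)}, keep {ball_in(b5,rmD), carry(b1,right)}, require {robot_in(rmB)}
    → {ball_in(b5,rmD), carry(b1,right), robot_in(rmB)}

== RESULT ==
["ball_in(b5,rmD)", "carry(b1,right)", "robot_in(rmB)"]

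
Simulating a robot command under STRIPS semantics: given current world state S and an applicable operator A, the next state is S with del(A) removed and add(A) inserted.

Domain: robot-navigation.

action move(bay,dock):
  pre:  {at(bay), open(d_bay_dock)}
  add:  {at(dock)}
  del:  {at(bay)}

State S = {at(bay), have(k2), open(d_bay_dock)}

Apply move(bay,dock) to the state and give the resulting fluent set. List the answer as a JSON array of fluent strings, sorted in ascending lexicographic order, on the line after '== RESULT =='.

Progress:
  pre ⊆ S: {at(bay), open(d_bay_dock)} ⊆ S  — applicable
  S \ del = {have(k2), open(d_bay_dock)}
  ∪ add   = {at(dock), have(k2), open(d_bay_dock)}

== RESULT ==
["at(dock)", "have(k2)", "open(d_bay_dock)"]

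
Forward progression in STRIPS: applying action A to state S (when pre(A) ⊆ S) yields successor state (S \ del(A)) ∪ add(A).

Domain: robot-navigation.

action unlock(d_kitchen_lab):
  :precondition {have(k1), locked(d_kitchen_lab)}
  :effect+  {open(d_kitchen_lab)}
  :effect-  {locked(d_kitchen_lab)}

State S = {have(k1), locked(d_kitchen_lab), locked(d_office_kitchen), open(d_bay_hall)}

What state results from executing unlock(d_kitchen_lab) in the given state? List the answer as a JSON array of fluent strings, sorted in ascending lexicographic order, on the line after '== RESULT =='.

Compute (S \ del) ∪ add:
  pre ⊆ S: {have(k1), locked(d_kitchen_lab)} ⊆ S  — applicable
  S \ del = {have(k1), locked(d_office_kitchen), open(d_bay_hall)}
  ∪ add   = {have(k1), locked(d_office_kitchen), open(d_bay_hall), open(d_kitchen_lab)}

== RESULT ==
["have(k1)", "locked(d_office_kitchen)", "open(d_bay_hall)", "open(d_kitchen_lab)"]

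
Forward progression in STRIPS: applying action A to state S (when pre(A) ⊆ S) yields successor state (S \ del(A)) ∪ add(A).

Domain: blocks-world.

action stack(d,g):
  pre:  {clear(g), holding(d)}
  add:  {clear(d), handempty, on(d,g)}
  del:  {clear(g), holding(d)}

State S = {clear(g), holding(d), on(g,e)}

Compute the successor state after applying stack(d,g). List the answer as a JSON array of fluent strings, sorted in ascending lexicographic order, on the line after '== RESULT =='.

Progress:
  pre ⊆ S: {clear(g), holding(d)} ⊆ S  — applicable
  S \ del = {on(g,e)}
  ∪ add   = {clear(d), handempty, on(d,g), on(g,e)}

== RESULT ==
["clear(d)", "handempty", "on(d,g)", "on(g,e)"]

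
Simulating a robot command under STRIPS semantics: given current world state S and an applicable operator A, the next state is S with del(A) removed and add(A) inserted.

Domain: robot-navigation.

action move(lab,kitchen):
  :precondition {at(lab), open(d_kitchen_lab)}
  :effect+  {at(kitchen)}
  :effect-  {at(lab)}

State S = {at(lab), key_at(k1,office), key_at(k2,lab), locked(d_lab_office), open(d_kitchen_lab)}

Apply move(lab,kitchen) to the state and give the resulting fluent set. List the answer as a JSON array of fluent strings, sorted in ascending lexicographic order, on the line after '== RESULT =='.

Progress:
  pre ⊆ S: {at(lab), open(d_kitchen_lab)} ⊆ S  — applicable
  S \ del = {key_at(k1,office), key_at(k2,lab), locked(d_lab_office), open(d_kitchen_lab)}
  ∪ add   = {at(kitchen), key_at(k1,office), key_at(k2,lab), locked(d_lab_office), open(d_kitchen_lab)}

== RESULT ==
["at(kitchen)", "key_at(k1,office)", "key_at(k2,lab)", "locked(d_lab_office)", "open(d_kitchen_lab)"]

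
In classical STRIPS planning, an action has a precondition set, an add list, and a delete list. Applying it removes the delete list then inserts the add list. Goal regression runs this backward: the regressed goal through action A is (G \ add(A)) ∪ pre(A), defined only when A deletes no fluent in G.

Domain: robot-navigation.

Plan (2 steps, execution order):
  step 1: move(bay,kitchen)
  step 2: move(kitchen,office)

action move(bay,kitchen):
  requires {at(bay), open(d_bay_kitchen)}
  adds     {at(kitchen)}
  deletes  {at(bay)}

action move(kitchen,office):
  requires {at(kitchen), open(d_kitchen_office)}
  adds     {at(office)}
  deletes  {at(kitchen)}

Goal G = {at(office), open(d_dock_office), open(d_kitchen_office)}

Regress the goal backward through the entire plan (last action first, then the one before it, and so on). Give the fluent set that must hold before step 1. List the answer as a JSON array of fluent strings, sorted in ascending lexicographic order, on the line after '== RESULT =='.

Work backward from the goal:
  through step 2 (move(kitchen,office)): drop {at(office)}, keep {open(d_dock_office), open(d_kitchen_office)}, require {at(kitchen), open(d_kitchen_office)}
    → {at(kitchen), open(d_dock_office), open(d_kitchen_office)}
  through step 1 (move(bay,kitchen)): drop {at(kitchen)}, keep {open(d_dock_office), open(d_kitchen_office)}, require {at(bay), open(d_bay_kitchen)}
    → {at(bay), open(d_bay_kitchen), open(d_dock_office), open(d_kitchen_office)}

== RESULT ==
["at(bay)", "open(d_bay_kitchen)", "open(d_dock_office)", "open(d_kitchen_office)"]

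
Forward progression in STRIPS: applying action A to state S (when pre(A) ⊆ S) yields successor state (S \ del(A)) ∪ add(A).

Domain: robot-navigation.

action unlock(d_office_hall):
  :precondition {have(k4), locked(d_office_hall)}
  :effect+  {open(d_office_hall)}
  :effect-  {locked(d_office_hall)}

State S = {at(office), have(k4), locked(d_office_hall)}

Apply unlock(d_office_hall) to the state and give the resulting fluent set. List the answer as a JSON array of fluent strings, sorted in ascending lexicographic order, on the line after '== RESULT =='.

Progress:
  pre ⊆ S: {have(k4), locked(d_office_hall)} ⊆ S  — applicable
  S \ del = {at(office), have(k4)}
  ∪ add   = {at(office), have(k4), open(d_office_hall)}

== RESULT ==
["at(office)", "have(k4)", "open(d_office_hall)"]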